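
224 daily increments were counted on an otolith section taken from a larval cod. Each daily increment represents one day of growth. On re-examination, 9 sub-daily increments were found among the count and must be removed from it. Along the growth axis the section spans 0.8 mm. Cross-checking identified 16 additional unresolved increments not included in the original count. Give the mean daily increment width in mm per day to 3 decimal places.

0.003 mm per day

After corrections the count is 224 − 9 + 16 = 231 daily increments.
Mean rate = 0.8 mm / 231 days ≈ 0.003 mm per day.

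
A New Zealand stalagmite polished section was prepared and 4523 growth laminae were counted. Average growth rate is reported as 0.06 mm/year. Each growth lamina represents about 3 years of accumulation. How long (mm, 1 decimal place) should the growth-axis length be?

At 3 years per growth lamina, 4523 × 3 = 13569 years.
Predicted length = 0.06 mm/year × 13569 years = 814.1 mm.

814.1 mm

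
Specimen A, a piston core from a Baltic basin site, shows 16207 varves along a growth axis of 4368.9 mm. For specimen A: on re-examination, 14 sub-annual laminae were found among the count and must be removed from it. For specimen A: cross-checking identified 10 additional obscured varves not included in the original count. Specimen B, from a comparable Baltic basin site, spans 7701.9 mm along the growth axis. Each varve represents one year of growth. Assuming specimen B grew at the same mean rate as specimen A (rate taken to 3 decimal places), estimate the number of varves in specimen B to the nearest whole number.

28526 varves

Specimen A: adjusted count: 16207 − 14 + 10 = 16203 varves.
A: Extension rate ≈ 4368.9 / 16203 = 0.270 mm/yr.
B spans 7701.9 / 0.270 = 28525.56 years ≈ 28526 varves.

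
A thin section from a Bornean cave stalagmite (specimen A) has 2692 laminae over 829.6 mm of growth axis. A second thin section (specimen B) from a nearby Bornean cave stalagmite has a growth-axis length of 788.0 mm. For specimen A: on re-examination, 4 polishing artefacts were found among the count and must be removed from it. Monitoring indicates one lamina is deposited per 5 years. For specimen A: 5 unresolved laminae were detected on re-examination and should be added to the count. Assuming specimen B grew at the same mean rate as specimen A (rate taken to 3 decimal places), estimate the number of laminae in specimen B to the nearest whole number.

Specimen A: adjusted count: 2692 − 4 + 5 = 2693 laminae.
Specimen A: at 5 years per lamina, 2693 × 5 = 13465 years.
A: Mean rate = 829.6 mm / 13465 years ≈ 0.062 mm/yr.
For B, 788.0 / 0.062 = 12709.68 years; at 5 years per lamina that is 12709.68 / 5 ≈ 2542 laminae.

2542 laminae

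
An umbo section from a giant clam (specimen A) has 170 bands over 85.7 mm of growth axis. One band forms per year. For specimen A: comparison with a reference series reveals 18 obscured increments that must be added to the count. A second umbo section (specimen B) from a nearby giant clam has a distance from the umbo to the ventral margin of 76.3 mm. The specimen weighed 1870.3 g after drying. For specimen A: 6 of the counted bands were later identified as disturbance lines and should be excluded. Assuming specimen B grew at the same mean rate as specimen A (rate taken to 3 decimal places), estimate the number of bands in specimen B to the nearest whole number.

162 bands

Specimen A: adjusted count: 170 − 6 + 18 = 182 bands.
A: Extension rate ≈ 85.7 / 182 = 0.471 mm/yr.
Specimen B: 76.3 mm / 0.471 mm per year = 162.00 years ≈ 162 bands.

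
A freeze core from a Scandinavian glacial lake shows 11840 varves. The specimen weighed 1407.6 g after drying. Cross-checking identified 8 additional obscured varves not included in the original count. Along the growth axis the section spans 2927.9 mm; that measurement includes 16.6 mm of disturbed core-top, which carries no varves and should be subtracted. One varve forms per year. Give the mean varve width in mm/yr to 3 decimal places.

0.246 mm/yr

True varve count = 11840 + 8 = 11848.
The growth record spans 2927.9 − 16.6 = 2911.3 mm.
Extension rate ≈ 2911.3 / 11848 = 0.246 mm/yr.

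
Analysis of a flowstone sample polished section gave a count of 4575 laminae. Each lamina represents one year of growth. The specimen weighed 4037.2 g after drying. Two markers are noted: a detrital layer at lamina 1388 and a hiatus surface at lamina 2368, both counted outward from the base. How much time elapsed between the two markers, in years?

980 years

2368 − 1388 = 980 laminae lie between the two events.
That is 980 years at one lamina per year.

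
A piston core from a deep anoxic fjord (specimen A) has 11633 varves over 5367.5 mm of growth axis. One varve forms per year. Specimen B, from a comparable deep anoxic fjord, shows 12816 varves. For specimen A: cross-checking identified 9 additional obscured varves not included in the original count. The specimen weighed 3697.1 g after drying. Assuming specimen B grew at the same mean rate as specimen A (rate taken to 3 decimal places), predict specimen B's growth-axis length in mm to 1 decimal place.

5908.2 mm

Specimen A: adjusted count: 11633 + 9 = 11642 varves.
A: Extension rate ≈ 5367.5 / 11642 = 0.461 mm/year.
Length of B = 0.461 × 12816 = 5908.2 mm.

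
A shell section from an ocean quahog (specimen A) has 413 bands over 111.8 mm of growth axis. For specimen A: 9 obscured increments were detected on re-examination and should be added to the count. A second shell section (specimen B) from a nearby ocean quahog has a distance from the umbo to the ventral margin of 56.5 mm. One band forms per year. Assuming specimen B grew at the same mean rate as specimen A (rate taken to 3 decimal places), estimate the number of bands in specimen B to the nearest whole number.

Specimen A: true band count = 413 + 9 = 422.
A: Extension rate ≈ 111.8 / 422 = 0.265 mm per year.
For B, 56.5 / 0.265 = 213.21 years ≈ 213 bands.

213 bands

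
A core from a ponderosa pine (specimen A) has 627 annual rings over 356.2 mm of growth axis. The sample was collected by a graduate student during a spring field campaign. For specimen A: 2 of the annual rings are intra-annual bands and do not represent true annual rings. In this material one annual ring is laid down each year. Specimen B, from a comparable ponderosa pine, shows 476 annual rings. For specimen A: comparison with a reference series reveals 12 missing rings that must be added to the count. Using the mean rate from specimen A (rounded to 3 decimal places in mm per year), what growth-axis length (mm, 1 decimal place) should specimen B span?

266.1 mm

Specimen A: true annual ring count = 627 − 2 + 12 = 637.
A: Extension rate ≈ 356.2 / 637 = 0.559 mm/yr.
For B, 0.559 mm/year × 476 years = 266.1 mm.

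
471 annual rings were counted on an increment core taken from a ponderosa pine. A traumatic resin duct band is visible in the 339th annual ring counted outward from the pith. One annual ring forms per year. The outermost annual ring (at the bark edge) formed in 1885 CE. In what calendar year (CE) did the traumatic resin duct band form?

The traumatic resin duct band sits at annual ring 339 from the pith, so 471 − 339 = 132 annual rings formed after it.
Counting back 132 years from 1885 CE places the traumatic resin duct band in 1885 − 132 = 1753 CE.

1753 CE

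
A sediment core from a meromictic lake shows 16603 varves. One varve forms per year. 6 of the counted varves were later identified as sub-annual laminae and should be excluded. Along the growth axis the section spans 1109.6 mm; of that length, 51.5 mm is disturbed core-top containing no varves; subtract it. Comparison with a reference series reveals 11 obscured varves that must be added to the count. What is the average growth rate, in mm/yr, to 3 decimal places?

0.064 mm/yr

Correcting the raw count gives 16603 − 6 + 11 = 16608 true varves.
The growth record spans 1109.6 − 51.5 = 1058.1 mm.
1058.1 mm over 16608 years gives 1058.1 / 16608 ≈ 0.064 mm/yr.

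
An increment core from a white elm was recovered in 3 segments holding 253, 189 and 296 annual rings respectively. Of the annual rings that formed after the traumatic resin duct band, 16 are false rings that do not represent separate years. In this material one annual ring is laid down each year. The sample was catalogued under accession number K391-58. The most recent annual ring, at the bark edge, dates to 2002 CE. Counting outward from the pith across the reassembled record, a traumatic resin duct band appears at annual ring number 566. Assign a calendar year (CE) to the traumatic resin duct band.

Total annual rings = 253 + 189 + 296 = 738.
Between annual ring 566 and the bark edge there are 738 − 566 = 172 annual rings.
Excluding 16 false annual rings: 172 − 16 = 156.
The annual ring at the bark edge is 2002 CE, so the traumatic resin duct band dates to 2002 − 156 = 1846 CE.

1846 CE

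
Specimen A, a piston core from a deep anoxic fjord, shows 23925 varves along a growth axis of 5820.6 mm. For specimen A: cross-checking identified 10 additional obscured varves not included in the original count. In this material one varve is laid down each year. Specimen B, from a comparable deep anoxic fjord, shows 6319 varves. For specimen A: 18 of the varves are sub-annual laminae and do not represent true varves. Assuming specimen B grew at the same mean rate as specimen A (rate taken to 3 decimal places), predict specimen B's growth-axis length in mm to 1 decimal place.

1535.5 mm

Specimen A: adjusted count: 23925 − 18 + 10 = 23917 varves.
A: 5820.6 mm over 23917 years gives 5820.6 / 23917 ≈ 0.243 mm/yr.
For B, 0.243 mm/year × 6319 years = 1535.5 mm.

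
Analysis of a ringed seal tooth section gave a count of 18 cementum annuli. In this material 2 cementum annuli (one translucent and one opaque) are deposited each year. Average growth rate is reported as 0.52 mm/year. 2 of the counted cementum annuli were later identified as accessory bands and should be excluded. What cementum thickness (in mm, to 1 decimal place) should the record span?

Adjusted count: 18 − 2 = 16 cementum annuli.
Dividing by 2 cementum annuli per year: 16 / 2 = 8 years.
Length ≈ 0.52 × 8 = 4.2 mm.

4.2 mm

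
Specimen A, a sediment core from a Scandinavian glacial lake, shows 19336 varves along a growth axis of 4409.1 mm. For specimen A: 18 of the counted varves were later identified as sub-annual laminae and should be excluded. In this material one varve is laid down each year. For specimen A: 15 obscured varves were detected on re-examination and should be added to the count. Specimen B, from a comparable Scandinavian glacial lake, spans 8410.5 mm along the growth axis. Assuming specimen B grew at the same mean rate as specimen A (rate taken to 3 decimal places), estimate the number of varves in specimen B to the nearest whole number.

Specimen A: true varve count = 19336 − 18 + 15 = 19333.
A: Extension rate ≈ 4409.1 / 19333 = 0.228 mm/yr.
B spans 8410.5 / 0.228 = 36888.16 years ≈ 36888 varves.

36888 varves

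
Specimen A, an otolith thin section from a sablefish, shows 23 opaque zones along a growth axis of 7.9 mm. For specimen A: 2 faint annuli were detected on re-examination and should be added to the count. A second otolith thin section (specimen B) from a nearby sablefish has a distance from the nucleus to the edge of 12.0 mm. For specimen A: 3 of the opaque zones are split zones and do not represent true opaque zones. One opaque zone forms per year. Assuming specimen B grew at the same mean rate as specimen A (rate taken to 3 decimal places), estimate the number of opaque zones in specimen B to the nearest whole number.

33 opaque zones

Specimen A: adjusted count: 23 − 3 + 2 = 22 opaque zones.
A: 7.9 mm over 22 years gives 7.9 / 22 ≈ 0.359 mm/year.
B spans 12.0 / 0.359 = 33.43 years ≈ 33 opaque zones.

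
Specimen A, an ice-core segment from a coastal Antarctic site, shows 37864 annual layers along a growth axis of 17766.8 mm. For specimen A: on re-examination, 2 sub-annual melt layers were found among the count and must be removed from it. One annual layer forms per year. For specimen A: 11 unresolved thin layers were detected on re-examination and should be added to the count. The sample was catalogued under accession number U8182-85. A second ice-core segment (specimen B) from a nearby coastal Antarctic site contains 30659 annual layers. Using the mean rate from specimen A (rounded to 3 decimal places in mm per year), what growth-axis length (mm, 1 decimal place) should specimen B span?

Specimen A: adjusted count: 37864 − 2 + 11 = 37873 annual layers.
A: Mean rate = 17766.8 mm / 37873 years ≈ 0.469 mm/yr.
Length of B = 0.469 × 30659 = 14379.1 mm.

14379.1 mm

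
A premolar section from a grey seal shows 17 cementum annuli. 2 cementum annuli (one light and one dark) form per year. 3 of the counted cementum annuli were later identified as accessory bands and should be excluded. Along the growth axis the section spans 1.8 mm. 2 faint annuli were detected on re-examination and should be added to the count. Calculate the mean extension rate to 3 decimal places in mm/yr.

True cementum annulus count = 17 − 3 + 2 = 16.
With 2 cementum annuli per year, 16 / 2 = 8 years.
1.8 mm over 8 years gives 1.8 / 8 ≈ 0.225 mm/yr.

0.225 mm/yr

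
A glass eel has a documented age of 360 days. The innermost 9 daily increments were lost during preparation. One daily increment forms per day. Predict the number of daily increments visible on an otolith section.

Expected daily increments over 360 days: 360.
360 − 9 missed = 351 daily increments expected in the prepared section.

351 daily increments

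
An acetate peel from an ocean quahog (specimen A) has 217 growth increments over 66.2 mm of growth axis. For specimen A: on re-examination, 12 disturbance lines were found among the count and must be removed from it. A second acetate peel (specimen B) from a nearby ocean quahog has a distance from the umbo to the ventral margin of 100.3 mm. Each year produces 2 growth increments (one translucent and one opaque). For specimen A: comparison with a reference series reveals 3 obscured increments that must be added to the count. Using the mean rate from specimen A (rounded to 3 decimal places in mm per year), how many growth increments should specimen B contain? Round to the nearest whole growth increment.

315 growth increments

Specimen A: after corrections the count is 217 − 12 + 3 = 208 growth increments.
Specimen A: with 2 growth increments per year, 208 / 2 = 104 years.
A: Extension rate ≈ 66.2 / 104 = 0.637 mm/year.
B spans 100.3 / 0.637 = 157.46 years; at 2 growth increments per year that is 157.46 × 2 ≈ 315 growth increments.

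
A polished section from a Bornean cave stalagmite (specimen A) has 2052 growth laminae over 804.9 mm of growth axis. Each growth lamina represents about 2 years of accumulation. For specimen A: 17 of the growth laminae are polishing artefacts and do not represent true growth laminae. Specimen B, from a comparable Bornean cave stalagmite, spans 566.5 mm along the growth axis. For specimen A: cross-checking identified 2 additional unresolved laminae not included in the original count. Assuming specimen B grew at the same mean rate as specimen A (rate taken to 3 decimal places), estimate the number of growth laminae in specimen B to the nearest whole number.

Specimen A: adjusted count: 2052 − 17 + 2 = 2037 growth laminae.
Specimen A: at 2 years per growth lamina, 2037 × 2 = 4074 years.
A: Mean rate = 804.9 mm / 4074 years ≈ 0.198 mm/yr.
For B, 566.5 / 0.198 = 2861.11 years; at 2 years per growth lamina that is 2861.11 / 2 ≈ 1431 growth laminae.

1431 growth laminae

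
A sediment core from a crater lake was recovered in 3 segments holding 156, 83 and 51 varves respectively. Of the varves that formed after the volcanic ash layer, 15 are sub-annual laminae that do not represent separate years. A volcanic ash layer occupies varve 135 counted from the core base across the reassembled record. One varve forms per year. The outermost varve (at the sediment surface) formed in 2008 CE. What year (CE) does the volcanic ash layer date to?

1868 CE

Total varves = 156 + 83 + 51 = 290.
290 − 135 = 155 varves lie beyond the volcanic ash layer toward the sediment surface.
Excluding 15 false varves: 155 − 15 = 140.
Counting back 140 years from 2008 CE places the volcanic ash layer in 2008 − 140 = 1868 CE.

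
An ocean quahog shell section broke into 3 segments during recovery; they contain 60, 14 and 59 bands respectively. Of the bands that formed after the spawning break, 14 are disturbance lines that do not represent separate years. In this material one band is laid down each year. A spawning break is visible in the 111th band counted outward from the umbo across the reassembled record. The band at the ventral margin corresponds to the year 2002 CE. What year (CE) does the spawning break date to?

1994 CE

Total bands = 60 + 14 + 59 = 133.
The spawning break sits at band 111 from the umbo, so 133 − 111 = 22 bands formed after it.
Excluding 14 false bands: 22 − 14 = 8.
The band at the ventral margin is 2002 CE, so the spawning break dates to 2002 − 8 = 1994 CE.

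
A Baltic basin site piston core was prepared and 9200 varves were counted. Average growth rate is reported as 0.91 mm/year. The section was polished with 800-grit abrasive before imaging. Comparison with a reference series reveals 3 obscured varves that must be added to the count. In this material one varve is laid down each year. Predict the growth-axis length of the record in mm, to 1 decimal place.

8374.7 mm

Correcting the raw count gives 9200 + 3 = 9203 true varves.
9203 years at 0.91 mm/year gives 0.91 × 9203 = 8374.7 mm.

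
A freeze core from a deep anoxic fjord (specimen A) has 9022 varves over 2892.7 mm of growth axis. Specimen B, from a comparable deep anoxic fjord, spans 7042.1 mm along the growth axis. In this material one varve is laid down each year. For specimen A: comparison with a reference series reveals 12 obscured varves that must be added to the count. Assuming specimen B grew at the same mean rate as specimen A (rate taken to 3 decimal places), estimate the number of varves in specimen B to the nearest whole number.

Specimen A: correcting the raw count gives 9022 + 12 = 9034 true varves.
A: 2892.7 mm over 9034 years gives 2892.7 / 9034 ≈ 0.320 mm/year.
B spans 7042.1 / 0.320 = 22006.56 years ≈ 22007 varves.

22007 varves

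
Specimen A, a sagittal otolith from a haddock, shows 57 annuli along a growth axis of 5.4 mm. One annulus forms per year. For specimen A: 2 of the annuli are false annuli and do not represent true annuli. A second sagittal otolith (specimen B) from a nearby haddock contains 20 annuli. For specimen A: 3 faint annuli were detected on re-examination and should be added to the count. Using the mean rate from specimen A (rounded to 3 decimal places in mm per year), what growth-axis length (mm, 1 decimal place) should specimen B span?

1.9 mm

Specimen A: adjusted count: 57 − 2 + 3 = 58 annuli.
A: Extension rate ≈ 5.4 / 58 = 0.093 mm/yr.
B's length ≈ 0.093 × 20 = 1.9 mm.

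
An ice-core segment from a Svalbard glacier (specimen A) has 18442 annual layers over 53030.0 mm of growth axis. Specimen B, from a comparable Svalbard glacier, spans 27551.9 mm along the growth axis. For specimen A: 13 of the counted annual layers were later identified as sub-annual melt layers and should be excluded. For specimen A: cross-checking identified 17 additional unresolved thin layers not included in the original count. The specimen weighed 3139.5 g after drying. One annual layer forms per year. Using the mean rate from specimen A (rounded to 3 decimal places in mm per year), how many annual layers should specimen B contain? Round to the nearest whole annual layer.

9583 annual layers

Specimen A: after corrections the count is 18442 − 13 + 17 = 18446 annual layers.
A: 53030.0 mm over 18446 years gives 53030.0 / 18446 ≈ 2.875 mm per year.
For B, 27551.9 / 2.875 = 9583.27 years ≈ 9583 annual layers.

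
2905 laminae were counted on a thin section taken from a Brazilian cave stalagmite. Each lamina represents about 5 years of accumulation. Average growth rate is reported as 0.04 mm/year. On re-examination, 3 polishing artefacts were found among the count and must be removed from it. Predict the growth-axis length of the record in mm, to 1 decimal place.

580.4 mm

True lamina count = 2905 − 3 = 2902.
Multiplying by 5 years per lamina: 2902 × 5 = 14510 years.
Length ≈ 0.04 × 14510 = 580.4 mm.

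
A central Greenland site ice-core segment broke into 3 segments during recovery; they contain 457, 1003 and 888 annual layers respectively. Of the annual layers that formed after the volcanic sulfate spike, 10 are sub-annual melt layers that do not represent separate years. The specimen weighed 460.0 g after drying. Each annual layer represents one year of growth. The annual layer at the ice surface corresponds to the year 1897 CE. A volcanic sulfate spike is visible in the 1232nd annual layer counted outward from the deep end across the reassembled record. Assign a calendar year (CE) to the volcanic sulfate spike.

791 CE

Total annual layers = 457 + 1003 + 888 = 2348.
Between annual layer 1232 and the ice surface there are 2348 − 1232 = 1116 annual layers.
Excluding 10 false annual layers: 1116 − 10 = 1106.
1897 − 1106 = 791 CE.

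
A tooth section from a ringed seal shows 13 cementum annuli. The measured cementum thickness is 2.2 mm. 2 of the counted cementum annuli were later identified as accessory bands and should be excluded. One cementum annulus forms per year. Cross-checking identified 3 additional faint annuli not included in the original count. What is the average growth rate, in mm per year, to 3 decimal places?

0.157 mm per year

True cementum annulus count = 13 − 2 + 3 = 14.
2.2 mm over 14 years gives 2.2 / 14 ≈ 0.157 mm per year.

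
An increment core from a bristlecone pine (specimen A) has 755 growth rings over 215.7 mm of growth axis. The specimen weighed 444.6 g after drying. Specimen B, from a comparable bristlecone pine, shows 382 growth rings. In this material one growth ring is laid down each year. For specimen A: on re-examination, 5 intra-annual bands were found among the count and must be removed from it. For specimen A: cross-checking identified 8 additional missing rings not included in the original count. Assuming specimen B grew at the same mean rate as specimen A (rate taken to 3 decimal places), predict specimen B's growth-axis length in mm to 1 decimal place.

Specimen A: after corrections the count is 755 − 5 + 8 = 758 growth rings.
A: Mean rate = 215.7 mm / 758 years ≈ 0.285 mm/year.
For B, 0.285 mm/year × 382 years = 108.9 mm.

108.9 mm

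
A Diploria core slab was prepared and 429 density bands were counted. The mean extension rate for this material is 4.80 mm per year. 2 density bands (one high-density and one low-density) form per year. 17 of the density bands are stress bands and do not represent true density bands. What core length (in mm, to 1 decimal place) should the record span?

988.8 mm

True density band count = 429 − 17 = 412.
Dividing by 2 density bands per year: 412 / 2 = 206 years.
206 years at 4.80 mm/year gives 4.80 × 206 = 988.8 mm.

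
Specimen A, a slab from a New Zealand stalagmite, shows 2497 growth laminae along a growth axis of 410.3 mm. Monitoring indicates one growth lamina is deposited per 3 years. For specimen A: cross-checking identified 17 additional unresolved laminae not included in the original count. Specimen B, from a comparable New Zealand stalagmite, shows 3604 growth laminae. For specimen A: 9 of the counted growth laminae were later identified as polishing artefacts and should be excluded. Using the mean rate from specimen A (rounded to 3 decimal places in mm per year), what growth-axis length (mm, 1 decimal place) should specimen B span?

594.7 mm

Specimen A: true growth lamina count = 2497 − 9 + 17 = 2505.
Specimen A: at 3 years per growth lamina, 2505 × 3 = 7515 years.
A: 410.3 mm over 7515 years gives 410.3 / 7515 ≈ 0.055 mm/yr.
Specimen B: at 3 years per growth lamina, 3604 × 3 = 10812 years. B's length ≈ 0.055 × 10812 = 594.7 mm.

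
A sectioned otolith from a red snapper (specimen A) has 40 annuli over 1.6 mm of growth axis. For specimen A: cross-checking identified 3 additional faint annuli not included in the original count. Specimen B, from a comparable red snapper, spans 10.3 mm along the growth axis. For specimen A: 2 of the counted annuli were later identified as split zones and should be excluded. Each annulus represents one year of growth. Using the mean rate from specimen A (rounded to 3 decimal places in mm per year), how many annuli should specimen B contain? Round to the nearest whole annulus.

Specimen A: after corrections the count is 40 − 2 + 3 = 41 annuli.
A: Mean rate = 1.6 mm / 41 years ≈ 0.039 mm/yr.
B spans 10.3 / 0.039 = 264.10 years ≈ 264 annuli.

264 annuli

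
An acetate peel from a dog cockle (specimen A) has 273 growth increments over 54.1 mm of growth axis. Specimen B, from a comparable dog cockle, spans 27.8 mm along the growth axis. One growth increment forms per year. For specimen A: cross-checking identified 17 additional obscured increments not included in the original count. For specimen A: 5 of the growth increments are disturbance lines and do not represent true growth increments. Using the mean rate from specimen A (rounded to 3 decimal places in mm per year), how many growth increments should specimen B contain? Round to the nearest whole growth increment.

146 growth increments

Specimen A: correcting the raw count gives 273 − 5 + 17 = 285 true growth increments.
A: Mean rate = 54.1 mm / 285 years ≈ 0.190 mm/yr.
For B, 27.8 / 0.190 = 146.32 years ≈ 146 growth increments.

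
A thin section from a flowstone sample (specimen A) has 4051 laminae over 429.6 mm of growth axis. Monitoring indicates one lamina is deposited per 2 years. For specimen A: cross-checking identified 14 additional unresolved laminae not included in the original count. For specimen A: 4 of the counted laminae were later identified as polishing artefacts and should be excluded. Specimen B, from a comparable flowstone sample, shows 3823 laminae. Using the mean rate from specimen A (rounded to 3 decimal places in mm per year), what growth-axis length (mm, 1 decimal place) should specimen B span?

Specimen A: true lamina count = 4051 − 4 + 14 = 4061.
Specimen A: at 2 years per lamina, 4061 × 2 = 8122 years.
A: Extension rate ≈ 429.6 / 8122 = 0.053 mm/year.
Specimen B: 3823 laminae at 2 years each span 3823 × 2 = 7646 years. B's length ≈ 0.053 × 7646 = 405.2 mm.

405.2 mm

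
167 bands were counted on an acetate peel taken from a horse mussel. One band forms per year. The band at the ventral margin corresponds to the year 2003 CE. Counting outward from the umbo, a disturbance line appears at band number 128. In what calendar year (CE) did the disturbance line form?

The disturbance line sits at band 128 from the umbo, so 167 − 128 = 39 bands formed after it.
2003 − 39 = 1964 CE.

1964 CE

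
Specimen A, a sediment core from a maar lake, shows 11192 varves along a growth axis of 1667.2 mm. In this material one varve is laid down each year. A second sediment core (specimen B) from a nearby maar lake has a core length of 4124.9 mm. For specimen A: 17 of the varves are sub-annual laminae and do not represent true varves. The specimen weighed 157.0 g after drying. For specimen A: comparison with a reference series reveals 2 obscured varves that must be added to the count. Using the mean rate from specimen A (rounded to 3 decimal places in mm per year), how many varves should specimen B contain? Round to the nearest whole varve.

Specimen A: adjusted count: 11192 − 17 + 2 = 11177 varves.
A: Extension rate ≈ 1667.2 / 11177 = 0.149 mm per year.
For B, 4124.9 / 0.149 = 27683.89 years ≈ 27684 varves.

27684 varves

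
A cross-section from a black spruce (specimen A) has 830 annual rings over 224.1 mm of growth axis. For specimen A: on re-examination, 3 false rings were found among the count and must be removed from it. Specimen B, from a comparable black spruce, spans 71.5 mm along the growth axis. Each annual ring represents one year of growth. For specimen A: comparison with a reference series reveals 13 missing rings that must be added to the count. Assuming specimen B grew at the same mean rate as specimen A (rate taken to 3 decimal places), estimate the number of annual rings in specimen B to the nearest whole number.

Specimen A: correcting the raw count gives 830 − 3 + 13 = 840 true annual rings.
A: Extension rate ≈ 224.1 / 840 = 0.267 mm/year.
Specimen B: 71.5 mm / 0.267 mm per year = 267.79 years ≈ 268 annual rings.

268 annual rings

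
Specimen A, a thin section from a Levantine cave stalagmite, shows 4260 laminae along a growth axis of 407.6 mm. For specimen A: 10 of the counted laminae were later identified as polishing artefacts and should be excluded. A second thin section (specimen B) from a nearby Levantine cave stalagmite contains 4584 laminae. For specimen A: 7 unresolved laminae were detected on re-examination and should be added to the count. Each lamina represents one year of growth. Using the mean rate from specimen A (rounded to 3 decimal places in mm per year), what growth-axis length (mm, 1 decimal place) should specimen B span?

440.1 mm

Specimen A: correcting the raw count gives 4260 − 10 + 7 = 4257 true laminae.
A: 407.6 mm over 4257 years gives 407.6 / 4257 ≈ 0.096 mm/year.
B's length ≈ 0.096 × 4584 = 440.1 mm.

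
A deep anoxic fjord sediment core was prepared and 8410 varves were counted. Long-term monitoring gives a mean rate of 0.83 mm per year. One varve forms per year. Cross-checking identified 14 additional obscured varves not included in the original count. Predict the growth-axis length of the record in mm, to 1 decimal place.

Adjusted count: 8410 + 14 = 8424 varves.
Length ≈ 0.83 × 8424 = 6991.9 mm.

6991.9 mm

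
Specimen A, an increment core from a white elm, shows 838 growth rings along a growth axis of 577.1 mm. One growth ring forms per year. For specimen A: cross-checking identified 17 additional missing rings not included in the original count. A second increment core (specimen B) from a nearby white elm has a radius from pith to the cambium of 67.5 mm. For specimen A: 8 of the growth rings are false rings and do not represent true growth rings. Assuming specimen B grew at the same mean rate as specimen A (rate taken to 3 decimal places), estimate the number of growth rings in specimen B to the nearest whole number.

99 growth rings

Specimen A: correcting the raw count gives 838 − 8 + 17 = 847 true growth rings.
A: 577.1 mm over 847 years gives 577.1 / 847 ≈ 0.681 mm/yr.
Specimen B: 67.5 mm / 0.681 mm per year = 99.12 years ≈ 99 growth rings.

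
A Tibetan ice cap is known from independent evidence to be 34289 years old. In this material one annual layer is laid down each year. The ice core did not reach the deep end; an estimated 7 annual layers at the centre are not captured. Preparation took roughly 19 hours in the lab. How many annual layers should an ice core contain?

At one annual layer per year, 34289 years correspond to 34289 annual layers.
34289 − 7 missed = 34282 annual layers expected in the prepared section.

34282 annual layers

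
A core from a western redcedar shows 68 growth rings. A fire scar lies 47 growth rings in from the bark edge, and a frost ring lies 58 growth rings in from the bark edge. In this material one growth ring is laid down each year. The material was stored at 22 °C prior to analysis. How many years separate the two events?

11 years

The two markers are separated by 58 − 47 = 11 growth rings.
At one growth ring per year, 11 years elapsed between them.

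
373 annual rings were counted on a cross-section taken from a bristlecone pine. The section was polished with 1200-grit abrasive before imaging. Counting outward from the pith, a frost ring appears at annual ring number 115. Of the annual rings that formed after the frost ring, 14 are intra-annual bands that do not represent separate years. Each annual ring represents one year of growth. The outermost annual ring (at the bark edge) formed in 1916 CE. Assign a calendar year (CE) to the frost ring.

1672 CE

373 − 115 = 258 annual rings lie beyond the frost ring toward the bark edge.
Removing the 14 false annual rings leaves 258 − 14 = 244 true annual rings beyond the frost ring.
1916 − 244 = 1672 CE.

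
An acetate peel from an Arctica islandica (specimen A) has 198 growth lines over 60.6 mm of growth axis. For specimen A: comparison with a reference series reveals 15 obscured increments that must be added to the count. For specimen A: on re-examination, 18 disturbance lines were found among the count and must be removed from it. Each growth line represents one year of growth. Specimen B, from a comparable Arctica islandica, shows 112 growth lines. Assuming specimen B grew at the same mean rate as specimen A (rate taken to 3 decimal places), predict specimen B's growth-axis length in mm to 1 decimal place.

34.8 mm

Specimen A: correcting the raw count gives 198 − 18 + 15 = 195 true growth lines.
A: Mean rate = 60.6 mm / 195 years ≈ 0.311 mm per year.
For B, 0.311 mm/year × 112 years = 34.8 mm.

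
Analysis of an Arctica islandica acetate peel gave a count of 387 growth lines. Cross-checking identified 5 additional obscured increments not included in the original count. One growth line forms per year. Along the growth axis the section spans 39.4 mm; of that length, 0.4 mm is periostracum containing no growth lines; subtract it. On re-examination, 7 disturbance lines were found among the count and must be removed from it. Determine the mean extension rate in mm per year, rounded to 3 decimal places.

After corrections the count is 387 − 7 + 5 = 385 growth lines.
Net length = 39.4 − 0.4 = 39.0 mm.
Mean rate = 39.0 mm / 385 years ≈ 0.101 mm per year.

0.101 mm per year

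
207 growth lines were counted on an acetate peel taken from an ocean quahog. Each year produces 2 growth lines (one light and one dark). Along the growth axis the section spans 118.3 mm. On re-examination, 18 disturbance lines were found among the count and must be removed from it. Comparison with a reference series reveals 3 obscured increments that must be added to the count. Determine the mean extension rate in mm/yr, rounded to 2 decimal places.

Correcting the raw count gives 207 − 18 + 3 = 192 true growth lines.
192 growth lines at 2 per year is 192 / 2 = 96 years.
118.3 mm over 96 years gives 118.3 / 96 ≈ 1.23 mm/yr.

1.23 mm/yr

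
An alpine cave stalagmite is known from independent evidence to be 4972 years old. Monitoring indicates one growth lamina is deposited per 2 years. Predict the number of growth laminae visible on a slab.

2486 growth laminae

One growth lamina every 2 years means 4972 / 2 = 2486 growth laminae.
So 2486 growth laminae should be present.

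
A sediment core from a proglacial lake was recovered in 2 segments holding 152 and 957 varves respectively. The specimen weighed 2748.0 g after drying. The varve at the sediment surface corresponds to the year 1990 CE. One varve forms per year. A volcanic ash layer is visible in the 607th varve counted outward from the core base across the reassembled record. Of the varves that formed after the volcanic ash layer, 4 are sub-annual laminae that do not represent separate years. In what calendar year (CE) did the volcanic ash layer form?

Total varves = 152 + 957 = 1109.
Between varve 607 and the sediment surface there are 1109 − 607 = 502 varves.
502 − 4 false = 498 true varves after the volcanic ash layer.
The varve at the sediment surface is 1990 CE, so the volcanic ash layer dates to 1990 − 498 = 1492 CE.

1492 CE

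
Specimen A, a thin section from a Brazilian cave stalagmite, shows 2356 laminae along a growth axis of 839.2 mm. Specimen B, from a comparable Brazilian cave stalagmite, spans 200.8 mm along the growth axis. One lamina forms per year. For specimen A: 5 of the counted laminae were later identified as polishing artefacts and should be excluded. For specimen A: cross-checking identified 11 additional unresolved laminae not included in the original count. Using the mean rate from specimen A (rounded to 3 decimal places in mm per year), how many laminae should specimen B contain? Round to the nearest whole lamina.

Specimen A: true lamina count = 2356 − 5 + 11 = 2362.
A: 839.2 mm over 2362 years gives 839.2 / 2362 ≈ 0.355 mm per year.
Specimen B: 200.8 mm / 0.355 mm per year = 565.63 years ≈ 566 laminae.

566 laminae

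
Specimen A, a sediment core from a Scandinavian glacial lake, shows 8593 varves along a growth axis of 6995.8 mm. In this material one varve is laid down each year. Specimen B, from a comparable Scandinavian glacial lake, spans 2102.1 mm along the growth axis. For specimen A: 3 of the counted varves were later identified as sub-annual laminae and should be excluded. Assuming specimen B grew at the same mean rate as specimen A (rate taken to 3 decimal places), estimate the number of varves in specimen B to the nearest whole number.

2582 varves

Specimen A: after corrections the count is 8593 − 3 = 8590 varves.
A: Mean rate = 6995.8 mm / 8590 years ≈ 0.814 mm/year.
For B, 2102.1 / 0.814 = 2582.43 years ≈ 2582 varves.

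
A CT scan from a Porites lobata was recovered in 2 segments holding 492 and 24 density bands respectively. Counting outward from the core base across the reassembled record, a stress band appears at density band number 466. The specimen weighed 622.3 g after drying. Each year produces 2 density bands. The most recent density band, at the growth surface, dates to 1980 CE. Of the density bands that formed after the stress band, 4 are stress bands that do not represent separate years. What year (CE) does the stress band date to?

1957 CE

Total density bands = 492 + 24 = 516.
Between density band 466 and the growth surface there are 516 − 466 = 50 density bands.
50 − 4 false = 46 true density bands after the stress band.
46 density bands at 2 per year is 46 / 2 = 23 years.
Counting back 23 years from 1980 CE places the stress band in 1980 − 23 = 1957 CE.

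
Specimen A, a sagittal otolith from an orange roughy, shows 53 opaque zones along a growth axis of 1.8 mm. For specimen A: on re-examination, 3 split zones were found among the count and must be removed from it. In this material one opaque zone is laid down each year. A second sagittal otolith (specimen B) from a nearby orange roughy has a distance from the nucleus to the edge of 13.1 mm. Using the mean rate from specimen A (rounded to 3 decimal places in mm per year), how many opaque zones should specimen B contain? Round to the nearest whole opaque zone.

Specimen A: true opaque zone count = 53 − 3 = 50.
A: Mean rate = 1.8 mm / 50 years ≈ 0.036 mm/yr.
B spans 13.1 / 0.036 = 363.89 years ≈ 364 opaque zones.

364 opaque zones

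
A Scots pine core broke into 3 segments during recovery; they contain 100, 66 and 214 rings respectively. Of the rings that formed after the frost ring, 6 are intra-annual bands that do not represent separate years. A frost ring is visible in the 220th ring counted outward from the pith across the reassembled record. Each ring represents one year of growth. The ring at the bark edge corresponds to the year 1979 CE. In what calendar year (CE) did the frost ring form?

Total rings = 100 + 66 + 214 = 380.
The frost ring sits at ring 220 from the pith, so 380 − 220 = 160 rings formed after it.
160 − 6 false = 154 true rings after the frost ring.
1979 − 154 = 1825 CE.

1825 CE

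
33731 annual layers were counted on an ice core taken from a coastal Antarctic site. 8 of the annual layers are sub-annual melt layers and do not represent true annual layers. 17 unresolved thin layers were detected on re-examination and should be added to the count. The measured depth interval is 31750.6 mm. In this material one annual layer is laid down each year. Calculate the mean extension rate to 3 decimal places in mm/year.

True annual layer count = 33731 − 8 + 17 = 33740.
31750.6 mm over 33740 years gives 31750.6 / 33740 ≈ 0.941 mm/year.

0.941 mm/year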